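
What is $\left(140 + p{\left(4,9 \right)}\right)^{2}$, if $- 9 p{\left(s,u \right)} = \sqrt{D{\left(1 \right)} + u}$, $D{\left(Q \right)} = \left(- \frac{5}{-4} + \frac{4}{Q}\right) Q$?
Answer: $\frac{\left(2520 - \sqrt{57}\right)^{2}}{324} \approx 19483.0$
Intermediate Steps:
$D{\left(Q \right)} = Q \left(\frac{5}{4} + \frac{4}{Q}\right)$ ($D{\left(Q \right)} = \left(\left(-5\right) \left(- \frac{1}{4}\right) + \frac{4}{Q}\right) Q = \left(\frac{5}{4} + \frac{4}{Q}\right) Q = Q \left(\frac{5}{4} + \frac{4}{Q}\right)$)
$p{\left(s,u \right)} = - \frac{\sqrt{\frac{21}{4} + u}}{9}$ ($p{\left(s,u \right)} = - \frac{\sqrt{\left(4 + \frac{5}{4} \cdot 1\right) + u}}{9} = - \frac{\sqrt{\left(4 + \frac{5}{4}\right) + u}}{9} = - \frac{\sqrt{\frac{21}{4} + u}}{9}$)
$\left(140 + p{\left(4,9 \right)}\right)^{2} = \left(140 - \frac{\sqrt{21 + 4 \cdot 9}}{18}\right)^{2} = \left(140 - \frac{\sqrt{21 + 36}}{18}\right)^{2} = \left(140 - \frac{\sqrt{57}}{18}\right)^{2}$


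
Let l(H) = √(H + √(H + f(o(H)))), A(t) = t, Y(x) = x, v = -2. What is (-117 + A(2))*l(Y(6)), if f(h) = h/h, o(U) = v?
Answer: -115*√(6 + √7) ≈ -338.14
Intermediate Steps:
o(U) = -2
f(h) = 1
l(H) = √(H + √(1 + H)) (l(H) = √(H + √(H + 1)) = √(H + √(1 + H)))
(-117 + A(2))*l(Y(6)) = (-117 + 2)*√(6 + √(1 + 6)) = -115*√(6 + √7)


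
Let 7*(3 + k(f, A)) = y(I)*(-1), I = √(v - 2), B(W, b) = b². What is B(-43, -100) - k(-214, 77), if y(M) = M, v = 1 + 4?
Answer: 10003 + √3/7 ≈ 10003.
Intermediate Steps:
v = 5
I = √3 (I = √(5 - 2) = √3 ≈ 1.7320)
k(f, A) = -3 - √3/7 (k(f, A) = -3 + (√3*(-1))/7 = -3 + (-√3)/7 = -3 - √3/7)
B(-43, -100) - k(-214, 77) = (-100)² - (-3 - √3/7) = 10000 + (3 + √3/7) = 10003 + √3/7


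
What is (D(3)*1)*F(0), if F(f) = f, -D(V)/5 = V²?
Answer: 0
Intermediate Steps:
D(V) = -5*V²
(D(3)*1)*F(0) = (-5*3²*1)*0 = (-5*9*1)*0 = -45*1*0 = -45*0 = 0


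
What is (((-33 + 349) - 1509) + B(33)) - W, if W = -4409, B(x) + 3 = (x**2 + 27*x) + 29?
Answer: 5222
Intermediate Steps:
B(x) = 26 + x**2 + 27*x (B(x) = -3 + ((x**2 + 27*x) + 29) = -3 + (29 + x**2 + 27*x) = 26 + x**2 + 27*x)
(((-33 + 349) - 1509) + B(33)) - W = (((-33 + 349) - 1509) + (26 + 33**2 + 27*33)) - 1*(-4409) = ((316 - 1509) + (26 + 1089 + 891)) + 4409 = (-1193 + 2006) + 4409 = 813 + 4409 = 5222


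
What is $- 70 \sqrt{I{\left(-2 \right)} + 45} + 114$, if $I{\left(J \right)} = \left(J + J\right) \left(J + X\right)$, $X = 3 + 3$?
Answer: $114 - 70 \sqrt{29} \approx -262.96$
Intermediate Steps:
$X = 6$
$I{\left(J \right)} = 2 J \left(6 + J\right)$ ($I{\left(J \right)} = \left(J + J\right) \left(J + 6\right) = 2 J \left(6 + J\right)$)
$- 70 \sqrt{I{\left(-2 \right)} + 45} + 114 = - 70 \sqrt{2 \left(-2\right) \left(6 - 2\right) + 45} + 114 = - 70 \sqrt{2 \left(-2\right) 4 + 45} + 114 = - 70 \sqrt{-16 + 45} + 114 = - 70 \sqrt{29} + 114 = 114 - 70 \sqrt{29}$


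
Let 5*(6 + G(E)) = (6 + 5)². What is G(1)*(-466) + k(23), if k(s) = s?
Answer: -42291/5 ≈ -8458.2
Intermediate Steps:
G(E) = 91/5 (G(E) = -6 + (6 + 5)²/5 = -6 + (⅕)*11² = -6 + (⅕)*121 = -6 + 121/5 = 91/5)
G(1)*(-466) + k(23) = (91/5)*(-466) + 23 = -42406/5 + 23 = -42291/5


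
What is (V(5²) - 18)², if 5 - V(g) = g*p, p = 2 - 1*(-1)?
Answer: 7744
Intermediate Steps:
p = 3 (p = 2 + 1 = 3)
V(g) = 5 - 3*g (V(g) = 5 - g*3 = 5 - 3*g)
(V(5²) - 18)² = ((5 - 3*5²) - 18)² = ((5 - 3*25) - 18)² = ((5 - 75) - 18)² = (-70 - 18)² = (-88)² = 7744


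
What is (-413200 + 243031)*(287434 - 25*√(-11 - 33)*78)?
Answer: -48912356346 + 663659100*I*√11 ≈ -4.8912e+10 + 2.2011e+9*I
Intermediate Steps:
(-413200 + 243031)*(287434 - 25*√(-11 - 33)*78) = -170169*(287434 - 50*I*√11*78) = -170169*(287434 - 3900*I*√11) = -48912356346 + 663659100*I*√11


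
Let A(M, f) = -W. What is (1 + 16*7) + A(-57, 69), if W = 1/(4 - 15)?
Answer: 1244/11 ≈ 113.09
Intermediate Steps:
W = -1/11 (W = 1/(-11) = -1/11 ≈ -0.090909)
A(M, f) = 1/11 (A(M, f) = -1*(-1/11) = 1/11)
(1 + 16*7) + A(-57, 69) = (1 + 16*7) + 1/11 = (1 + 112) + 1/11 = 113 + 1/11 = 1244/11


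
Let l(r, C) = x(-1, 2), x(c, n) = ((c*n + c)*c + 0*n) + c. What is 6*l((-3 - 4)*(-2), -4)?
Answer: 12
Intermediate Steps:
x(c, n) = c + c*(c + c*n) (x(c, n) = ((c + c*n)*c + 0) + c = (c*(c + c*n) + 0) + c = c*(c + c*n) + c = c + c*(c + c*n))
l(r, C) = 2 (l(r, C) = -(1 - 1 - 1*2) = -(1 - 1 - 2) = -1*(-2) = 2)
6*l((-3 - 4)*(-2), -4) = 6*2 = 12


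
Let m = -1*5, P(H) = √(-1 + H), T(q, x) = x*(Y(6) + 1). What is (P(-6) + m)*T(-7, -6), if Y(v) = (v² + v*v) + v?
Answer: 2370 - 474*I*√7 ≈ 2370.0 - 1254.1*I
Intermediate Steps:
Y(v) = v + 2*v² (Y(v) = (v² + v²) + v = 2*v² + v = v + 2*v²)
T(q, x) = 79*x (T(q, x) = x*(6*(1 + 2*6) + 1) = x*(6*(1 + 12) + 1) = x*(6*13 + 1) = x*(78 + 1) = x*79 = 79*x)
m = -5
(P(-6) + m)*T(-7, -6) = (√(-1 - 6) - 5)*(79*(-6)) = (√(-7) - 5)*(-474) = (I*√7 - 5)*(-474) = (-5 + I*√7)*(-474) = 2370 - 474*I*√7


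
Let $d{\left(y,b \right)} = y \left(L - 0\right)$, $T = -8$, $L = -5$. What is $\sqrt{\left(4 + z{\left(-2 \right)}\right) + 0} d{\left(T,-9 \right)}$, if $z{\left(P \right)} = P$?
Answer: $40 \sqrt{2} \approx 56.569$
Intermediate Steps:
$d{\left(y,b \right)} = - 5 y$ ($d{\left(y,b \right)} = y \left(-5 - 0\right) = y \left(-5 + 0\right) = y \left(-5\right) = - 5 y$)
$\sqrt{\left(4 + z{\left(-2 \right)}\right) + 0} d{\left(T,-9 \right)} = \sqrt{\left(4 - 2\right) + 0} \left(\left(-5\right) \left(-8\right)\right) = \sqrt{2 + 0} \cdot 40 = \sqrt{2} \cdot 40 = 40 \sqrt{2}$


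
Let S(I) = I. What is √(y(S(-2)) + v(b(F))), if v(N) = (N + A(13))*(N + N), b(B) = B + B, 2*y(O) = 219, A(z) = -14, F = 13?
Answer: 3*√326/2 ≈ 27.083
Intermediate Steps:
y(O) = 219/2 (y(O) = (½)*219 = 219/2)
b(B) = 2*B
v(N) = 2*N*(-14 + N) (v(N) = (N - 14)*(N + N) = (-14 + N)*(2*N) = 2*N*(-14 + N))
√(y(S(-2)) + v(b(F))) = √(219/2 + 2*(2*13)*(-14 + 2*13)) = √(219/2 + 2*26*(-14 + 26)) = √(219/2 + 2*26*12) = √(219/2 + 624) = √(1467/2) = 3*√326/2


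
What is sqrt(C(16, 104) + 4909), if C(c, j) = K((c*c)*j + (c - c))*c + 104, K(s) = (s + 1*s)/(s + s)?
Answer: sqrt(5029) ≈ 70.915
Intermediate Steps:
K(s) = 1 (K(s) = (s + s)/((2*s)) = (2*s)*(1/(2*s)) = 1)
C(c, j) = 104 + c (C(c, j) = 1*c + 104 = c + 104 = 104 + c)
sqrt(C(16, 104) + 4909) = sqrt((104 + 16) + 4909) = sqrt(120 + 4909) = sqrt(5029)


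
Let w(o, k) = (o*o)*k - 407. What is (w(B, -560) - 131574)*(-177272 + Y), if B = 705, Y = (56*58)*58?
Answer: -3094313980872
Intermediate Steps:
Y = 188384 (Y = 3248*58 = 188384)
w(o, k) = -407 + k*o**2 (w(o, k) = o**2*k - 407 = k*o**2 - 407 = -407 + k*o**2)
(w(B, -560) - 131574)*(-177272 + Y) = ((-407 - 560*705**2) - 131574)*(-177272 + 188384) = ((-407 - 560*497025) - 131574)*11112 = ((-407 - 278334000) - 131574)*11112 = (-278334407 - 131574)*11112 = -278465981*11112 = -3094313980872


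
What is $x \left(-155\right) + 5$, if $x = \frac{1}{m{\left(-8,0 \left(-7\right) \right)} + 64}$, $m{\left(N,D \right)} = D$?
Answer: $\frac{165}{64} \approx 2.5781$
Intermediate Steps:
$x = \frac{1}{64}$ ($x = \frac{1}{0 \left(-7\right) + 64} = \frac{1}{0 + 64} = \frac{1}{64} \approx 0.015625$)
$x \left(-155\right) + 5 = \frac{1}{64} \left(-155\right) + 5 = - \frac{155}{64} + 5 = \frac{165}{64}$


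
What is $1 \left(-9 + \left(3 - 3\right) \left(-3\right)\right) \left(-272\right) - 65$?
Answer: $2383$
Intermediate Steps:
$1 \left(-9 + \left(3 - 3\right) \left(-3\right)\right) \left(-272\right) - 65 = 1 \left(-9 + 0 \left(-3\right)\right) \left(-272\right) - 65 = 1 \left(-9 + 0\right) \left(-272\right) - 65 = 1 \left(-9\right) \left(-272\right) - 65 = \left(-9\right) \left(-272\right) - 65 = 2448 - 65 = 2383$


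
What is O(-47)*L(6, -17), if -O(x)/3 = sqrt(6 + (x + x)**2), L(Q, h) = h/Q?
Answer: 17*sqrt(8842)/2 ≈ 799.27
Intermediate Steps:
O(x) = -3*sqrt(6 + 4*x**2) (O(x) = -3*sqrt(6 + (x + x)**2) = -3*sqrt(6 + (2*x)**2) = -3*sqrt(6 + 4*x**2))
O(-47)*L(6, -17) = (-3*sqrt(6 + 4*(-47)**2))*(-17/6) = (-3*sqrt(6 + 4*2209))*(-17*1/6) = -3*sqrt(6 + 8836)*(-17/6) = -3*sqrt(8842)*(-17/6) = 17*sqrt(8842)/2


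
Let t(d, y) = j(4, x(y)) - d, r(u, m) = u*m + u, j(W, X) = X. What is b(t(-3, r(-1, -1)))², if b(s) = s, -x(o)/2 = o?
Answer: 9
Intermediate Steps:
x(o) = -2*o
r(u, m) = u + m*u (r(u, m) = m*u + u = u + m*u)
t(d, y) = -d - 2*y (t(d, y) = -2*y - d = -d - 2*y)
b(t(-3, r(-1, -1)))² = (-1*(-3) - (-2)*(1 - 1))² = (3 - (-2)*0)² = (3 - 2*0)² = (3 + 0)² = 3² = 9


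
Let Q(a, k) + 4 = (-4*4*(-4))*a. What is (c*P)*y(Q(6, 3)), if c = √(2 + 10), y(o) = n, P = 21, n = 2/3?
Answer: 28*√3 ≈ 48.497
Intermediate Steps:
n = ⅔ (n = 2*(⅓) = ⅔ ≈ 0.66667)
Q(a, k) = -4 + 64*a (Q(a, k) = -4 + (-4*4*(-4))*a = -4 + (-16*(-4))*a = -4 + 64*a)
y(o) = ⅔
c = 2*√3 (c = √12 = 2*√3 ≈ 3.4641)
(c*P)*y(Q(6, 3)) = ((2*√3)*21)*(⅔) = (42*√3)*(⅔) = 28*√3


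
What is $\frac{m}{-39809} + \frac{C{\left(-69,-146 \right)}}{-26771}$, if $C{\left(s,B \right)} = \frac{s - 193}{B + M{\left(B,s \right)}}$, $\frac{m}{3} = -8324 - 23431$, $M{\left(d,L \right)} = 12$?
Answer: $\frac{170867519126}{71403691513} \approx 2.393$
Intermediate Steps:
$m = -95265$ ($m = 3 \left(-8324 - 23431\right) = 3 \left(-31755\right) = -95265$)
$C{\left(s,B \right)} = \frac{-193 + s}{12 + B}$ ($C{\left(s,B \right)} = \frac{s - 193}{B + 12} = \frac{-193 + s}{12 + B}$)
$\frac{m}{-39809} + \frac{C{\left(-69,-146 \right)}}{-26771} = - \frac{95265}{-39809} + \frac{\frac{1}{12 - 146} \left(-193 - 69\right)}{-26771} = \left(-95265\right) \left(- \frac{1}{39809}\right) + \frac{1}{-134} \left(-262\right) \left(- \frac{1}{26771}\right) = \frac{95265}{39809} + \left(- \frac{1}{134}\right) \left(-262\right) \left(- \frac{1}{26771}\right) = \frac{95265}{39809} + \frac{131}{67} \left(- \frac{1}{26771}\right) = \frac{95265}{39809} - \frac{131}{1793657} = \frac{170867519126}{71403691513}$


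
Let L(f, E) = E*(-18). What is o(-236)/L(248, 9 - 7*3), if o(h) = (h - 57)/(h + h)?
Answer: 293/101952 ≈ 0.0028739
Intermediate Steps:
L(f, E) = -18*E
o(h) = (-57 + h)/(2*h) (o(h) = (-57 + h)/((2*h)) = (-57 + h)*(1/(2*h)) = (-57 + h)/(2*h))
o(-236)/L(248, 9 - 7*3) = ((1/2)*(-57 - 236)/(-236))/((-18*(9 - 7*3))) = ((1/2)*(-1/236)*(-293))/((-18*(9 - 21))) = 293/(472*((-18*(-12)))) = (293/472)/216 = (293/472)*(1/216) = 293/101952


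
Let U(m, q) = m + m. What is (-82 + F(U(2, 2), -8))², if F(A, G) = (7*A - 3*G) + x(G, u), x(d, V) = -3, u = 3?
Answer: 1089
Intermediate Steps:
U(m, q) = 2*m
F(A, G) = -3 - 3*G + 7*A (F(A, G) = (7*A - 3*G) - 3 = (-3*G + 7*A) - 3 = -3 - 3*G + 7*A)
(-82 + F(U(2, 2), -8))² = (-82 + (-3 - 3*(-8) + 7*(2*2)))² = (-82 + (-3 + 24 + 7*4))² = (-82 + (-3 + 24 + 28))² = (-82 + 49)² = (-33)² = 1089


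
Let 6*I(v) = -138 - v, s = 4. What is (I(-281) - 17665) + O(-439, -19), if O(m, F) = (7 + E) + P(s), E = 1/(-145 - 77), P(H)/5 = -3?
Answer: -1959058/111 ≈ -17649.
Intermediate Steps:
P(H) = -15 (P(H) = 5*(-3) = -15)
E = -1/222 (E = 1/(-222) = -1/222 ≈ -0.0045045)
O(m, F) = -1777/222 (O(m, F) = (7 - 1/222) - 15 = 1553/222 - 15 = -1777/222)
I(v) = -23 - v/6 (I(v) = (-138 - v)/6 = -23 - v/6)
(I(-281) - 17665) + O(-439, -19) = ((-23 - ⅙*(-281)) - 17665) - 1777/222 = ((-23 + 281/6) - 17665) - 1777/222 = (143/6 - 17665) - 1777/222 = -105847/6 - 1777/222 = -1959058/111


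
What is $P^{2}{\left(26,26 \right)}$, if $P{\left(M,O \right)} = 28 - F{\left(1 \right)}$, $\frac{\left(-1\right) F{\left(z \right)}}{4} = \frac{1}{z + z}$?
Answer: $900$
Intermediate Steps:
$F{\left(z \right)} = - \frac{2}{z}$ ($F{\left(z \right)} = - \frac{4}{z + z} = - \frac{4}{2 z} = - 4 \frac{1}{2 z} = - \frac{2}{z}$)
$P{\left(M,O \right)} = 30$ ($P{\left(M,O \right)} = 28 - - \frac{2}{1} = 28 - \left(-2\right) 1 = 28 - -2 = 28 + 2 = 30$)
$P^{2}{\left(26,26 \right)} = 30^{2} = 900$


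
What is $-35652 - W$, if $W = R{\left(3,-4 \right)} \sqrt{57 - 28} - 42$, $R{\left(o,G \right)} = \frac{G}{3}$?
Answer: $-35610 + \frac{4 \sqrt{29}}{3} \approx -35603.0$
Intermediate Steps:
$R{\left(o,G \right)} = \frac{G}{3}$ ($R{\left(o,G \right)} = G \frac{1}{3} = \frac{G}{3}$)
$W = -42 - \frac{4 \sqrt{29}}{3}$ ($W = \frac{1}{3} \left(-4\right) \sqrt{57 - 28} - 42 = - \frac{4 \sqrt{29}}{3} - 42 = -42 - \frac{4 \sqrt{29}}{3} \approx -49.18$)
$-35652 - W = -35652 - \left(-42 - \frac{4 \sqrt{29}}{3}\right) = -35652 + \left(42 + \frac{4 \sqrt{29}}{3}\right) = -35610 + \frac{4 \sqrt{29}}{3}$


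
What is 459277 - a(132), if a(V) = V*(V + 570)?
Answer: 366613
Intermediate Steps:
a(V) = V*(570 + V)
459277 - a(132) = 459277 - 132*(570 + 132) = 459277 - 132*702 = 459277 - 1*92664 = 459277 - 92664 = 366613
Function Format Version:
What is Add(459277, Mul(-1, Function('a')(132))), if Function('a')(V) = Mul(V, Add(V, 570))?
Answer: 366613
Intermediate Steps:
Function('a')(V) = Mul(V, Add(570, V))
Add(459277, Mul(-1, Function('a')(132))) = Add(459277, Mul(-1, Mul(132, Add(570, 132)))) = Add(459277, Mul(-1, Mul(132, 702))) = Add(459277, Mul(-1, 92664)) = Add(459277, -92664) = 366613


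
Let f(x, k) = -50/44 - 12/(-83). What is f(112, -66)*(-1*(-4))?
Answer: -3622/913 ≈ -3.9671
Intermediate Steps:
f(x, k) = -1811/1826 (f(x, k) = -50*1/44 - 12*(-1/83) = -25/22 + 12/83 = -1811/1826)
f(112, -66)*(-1*(-4)) = -(-1811)*(-4)/1826 = -1811/1826*4 = -3622/913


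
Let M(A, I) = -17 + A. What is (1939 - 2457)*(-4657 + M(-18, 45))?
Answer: 2430456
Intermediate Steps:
(1939 - 2457)*(-4657 + M(-18, 45)) = (1939 - 2457)*(-4657 + (-17 - 18)) = -518*(-4657 - 35) = -518*(-4692) = 2430456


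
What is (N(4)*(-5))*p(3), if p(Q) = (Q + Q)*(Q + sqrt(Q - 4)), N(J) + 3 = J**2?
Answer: -1170 - 390*I ≈ -1170.0 - 390.0*I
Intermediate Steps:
N(J) = -3 + J**2
p(Q) = 2*Q*(Q + sqrt(-4 + Q)) (p(Q) = (2*Q)*(Q + sqrt(-4 + Q)) = 2*Q*(Q + sqrt(-4 + Q)))
(N(4)*(-5))*p(3) = ((-3 + 4**2)*(-5))*(2*3*(3 + sqrt(-4 + 3))) = ((-3 + 16)*(-5))*(2*3*(3 + sqrt(-1))) = (13*(-5))*(2*3*(3 + I)) = -65*(18 + 6*I) = -1170 - 390*I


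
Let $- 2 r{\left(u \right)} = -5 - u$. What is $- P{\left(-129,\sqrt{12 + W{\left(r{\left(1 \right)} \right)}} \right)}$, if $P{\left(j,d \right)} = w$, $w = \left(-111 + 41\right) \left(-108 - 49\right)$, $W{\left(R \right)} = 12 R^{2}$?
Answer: $-10990$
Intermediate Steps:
$r{\left(u \right)} = \frac{5}{2} + \frac{u}{2}$ ($r{\left(u \right)} = - \frac{-5 - u}{2} = \frac{5}{2} + \frac{u}{2}$)
$w = 10990$ ($w = \left(-70\right) \left(-157\right) = 10990$)
$P{\left(j,d \right)} = 10990$
$- P{\left(-129,\sqrt{12 + W{\left(r{\left(1 \right)} \right)}} \right)} = \left(-1\right) 10990 = -10990$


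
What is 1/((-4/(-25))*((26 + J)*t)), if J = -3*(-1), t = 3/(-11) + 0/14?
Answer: -275/348 ≈ -0.79023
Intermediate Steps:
t = -3/11 (t = 3*(-1/11) + 0*(1/14) = -3/11 + 0 = -3/11 ≈ -0.27273)
J = 3
1/((-4/(-25))*((26 + J)*t)) = 1/((-4/(-25))*((26 + 3)*(-3/11))) = 1/((-4*(-1/25))*(29*(-3/11))) = 1/((4/25)*(-87/11)) = 1/(-348/275) = -275/348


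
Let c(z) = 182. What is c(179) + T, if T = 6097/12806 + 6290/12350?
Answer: 152315231/832390 ≈ 182.99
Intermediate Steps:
T = 820251/832390 (T = 6097*(1/12806) + 6290*(1/12350) = 6097/12806 + 629/1235 = 820251/832390 ≈ 0.98542)
c(179) + T = 182 + 820251/832390 = 152315231/832390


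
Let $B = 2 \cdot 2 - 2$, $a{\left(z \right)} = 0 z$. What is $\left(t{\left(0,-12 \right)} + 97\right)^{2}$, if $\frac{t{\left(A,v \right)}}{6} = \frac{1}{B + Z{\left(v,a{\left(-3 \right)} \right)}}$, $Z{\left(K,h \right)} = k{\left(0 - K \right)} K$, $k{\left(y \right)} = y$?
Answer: $\frac{47389456}{5041} \approx 9400.8$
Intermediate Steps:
$a{\left(z \right)} = 0$
$Z{\left(K,h \right)} = - K^{2}$ ($Z{\left(K,h \right)} = \left(0 - K\right) K = - K K = - K^{2}$)
$B = 2$ ($B = 4 - 2 = 2$)
$t{\left(A,v \right)} = \frac{6}{2 - v^{2}}$
$\left(t{\left(0,-12 \right)} + 97\right)^{2} = \left(\frac{6}{2 - \left(-12\right)^{2}} + 97\right)^{2} = \left(\frac{6}{2 - 144} + 97\right)^{2} = \left(\frac{6}{-142} + 97\right)^{2} = \left(6 \left(- \frac{1}{142}\right) + 97\right)^{2} = \left(- \frac{3}{71} + 97\right)^{2} = \left(\frac{6884}{71}\right)^{2} = \frac{47389456}{5041}$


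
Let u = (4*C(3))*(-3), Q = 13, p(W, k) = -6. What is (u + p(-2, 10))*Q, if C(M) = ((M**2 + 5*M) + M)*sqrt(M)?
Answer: -78 - 4212*sqrt(3) ≈ -7373.4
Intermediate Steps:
C(M) = sqrt(M)*(M**2 + 6*M) (C(M) = (M**2 + 6*M)*sqrt(M) = sqrt(M)*(M**2 + 6*M))
u = -324*sqrt(3) (u = (4*(3**(3/2)*(6 + 3)))*(-3) = (4*((3*sqrt(3))*9))*(-3) = (4*(27*sqrt(3)))*(-3) = (108*sqrt(3))*(-3) = -324*sqrt(3) ≈ -561.18)
(u + p(-2, 10))*Q = (-324*sqrt(3) - 6)*13 = (-6 - 324*sqrt(3))*13 = -78 - 4212*sqrt(3)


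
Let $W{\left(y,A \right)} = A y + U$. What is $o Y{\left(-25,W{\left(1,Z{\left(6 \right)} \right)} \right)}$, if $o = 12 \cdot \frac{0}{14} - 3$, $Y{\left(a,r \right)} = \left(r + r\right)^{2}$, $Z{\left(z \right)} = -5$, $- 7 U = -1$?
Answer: $- \frac{13872}{49} \approx -283.1$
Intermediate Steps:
$U = \frac{1}{7}$ ($U = \left(- \frac{1}{7}\right) \left(-1\right) = \frac{1}{7} \approx 0.14286$)
$W{\left(y,A \right)} = \frac{1}{7} + A y$ ($W{\left(y,A \right)} = A y + \frac{1}{7} = \frac{1}{7} + A y$)
$Y{\left(a,r \right)} = 4 r^{2}$ ($Y{\left(a,r \right)} = \left(2 r\right)^{2} = 4 r^{2}$)
$o = -3$ ($o = 12 \cdot 0 \cdot \frac{1}{14} - 3 = 12 \cdot 0 - 3 = 0 - 3 = -3$)
$o Y{\left(-25,W{\left(1,Z{\left(6 \right)} \right)} \right)} = - 3 \cdot 4 \left(\frac{1}{7} - 5\right)^{2} = - 3 \cdot 4 \left(- \frac{34}{7}\right)^{2} = - 3 \cdot 4 \cdot \frac{1156}{49} = \left(-3\right) \frac{4624}{49} = - \frac{13872}{49}$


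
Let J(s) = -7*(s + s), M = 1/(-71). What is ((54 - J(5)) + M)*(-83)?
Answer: -730649/71 ≈ -10291.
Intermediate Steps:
M = -1/71 ≈ -0.014085
J(s) = -14*s
((54 - J(5)) + M)*(-83) = ((54 - (-14)*5) - 1/71)*(-83) = ((54 - 1*(-70)) - 1/71)*(-83) = ((54 + 70) - 1/71)*(-83) = (124 - 1/71)*(-83) = (8803/71)*(-83) = -730649/71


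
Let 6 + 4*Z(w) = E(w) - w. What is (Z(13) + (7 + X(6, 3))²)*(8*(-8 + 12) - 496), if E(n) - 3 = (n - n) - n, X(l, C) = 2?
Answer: -34220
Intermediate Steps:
E(n) = 3 - n (E(n) = 3 + ((n - n) - n) = 3 + (0 - n) = 3 - n)
Z(w) = -¾ - w/2 (Z(w) = -3/2 + ((3 - w) - w)/4 = -3/2 + (3 - 2*w)/4 = -3/2 + (¾ - w/2) = -¾ - w/2)
(Z(13) + (7 + X(6, 3))²)*(8*(-8 + 12) - 496) = ((-¾ - ½*13) + (7 + 2)²)*(8*(-8 + 12) - 496) = ((-¾ - 13/2) + 9²)*(8*4 - 496) = (-29/4 + 81)*(32 - 496) = (295/4)*(-464) = -34220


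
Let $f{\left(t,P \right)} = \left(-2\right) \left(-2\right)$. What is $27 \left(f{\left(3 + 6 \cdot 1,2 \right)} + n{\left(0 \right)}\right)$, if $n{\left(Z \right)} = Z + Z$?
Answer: $108$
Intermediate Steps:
$n{\left(Z \right)} = 2 Z$
$f{\left(t,P \right)} = 4$
$27 \left(f{\left(3 + 6 \cdot 1,2 \right)} + n{\left(0 \right)}\right) = 27 \left(4 + 2 \cdot 0\right) = 27 \left(4 + 0\right) = 27 \cdot 4 = 108$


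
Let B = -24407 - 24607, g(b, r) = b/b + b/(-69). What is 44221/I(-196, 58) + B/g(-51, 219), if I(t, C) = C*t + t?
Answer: -407441264/14455 ≈ -28187.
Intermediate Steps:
g(b, r) = 1 - b/69 (g(b, r) = 1 + b*(-1/69) = 1 - b/69)
I(t, C) = t + C*t
B = -49014
44221/I(-196, 58) + B/g(-51, 219) = 44221/((-196*(1 + 58))) - 49014/(1 - 1/69*(-51)) = 44221/((-196*59)) - 49014/(1 + 17/23) = 44221/(-11564) - 49014/40/23 = 44221*(-1/11564) - 49014*23/40 = -44221/11564 - 563661/20 = -407441264/14455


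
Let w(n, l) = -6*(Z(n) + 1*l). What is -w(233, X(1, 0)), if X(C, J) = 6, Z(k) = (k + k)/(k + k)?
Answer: 42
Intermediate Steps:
Z(k) = 1 (Z(k) = (2*k)/((2*k)) = (2*k)*(1/(2*k)) = 1)
w(n, l) = -6 - 6*l (w(n, l) = -6*(1 + 1*l) = -6*(1 + l) = -6 - 6*l)
-w(233, X(1, 0)) = -(-6 - 6*6) = -(-6 - 36) = -1*(-42) = 42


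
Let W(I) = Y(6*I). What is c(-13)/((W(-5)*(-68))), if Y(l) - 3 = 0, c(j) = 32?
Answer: -8/51 ≈ -0.15686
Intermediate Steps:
Y(l) = 3 (Y(l) = 3 + 0 = 3)
W(I) = 3
c(-13)/((W(-5)*(-68))) = 32/((3*(-68))) = 32/(-204) = 32*(-1/204) = -8/51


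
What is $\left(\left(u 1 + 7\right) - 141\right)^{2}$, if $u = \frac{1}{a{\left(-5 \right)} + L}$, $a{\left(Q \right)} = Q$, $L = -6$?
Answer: $\frac{2175625}{121} \approx 17980.0$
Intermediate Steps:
$u = - \frac{1}{11}$ ($u = \frac{1}{-5 - 6} = \frac{1}{-11} = - \frac{1}{11} \approx -0.090909$)
$\left(\left(u 1 + 7\right) - 141\right)^{2} = \left(\left(\left(- \frac{1}{11}\right) 1 + 7\right) - 141\right)^{2} = \left(\left(- \frac{1}{11} + 7\right) - 141\right)^{2} = \left(\frac{76}{11} - 141\right)^{2} = \left(- \frac{1475}{11}\right)^{2} = \frac{2175625}{121}$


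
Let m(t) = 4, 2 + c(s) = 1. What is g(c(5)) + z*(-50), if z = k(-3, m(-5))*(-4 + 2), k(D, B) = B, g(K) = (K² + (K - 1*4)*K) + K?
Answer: 405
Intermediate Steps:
c(s) = -1 (c(s) = -2 + 1 = -1)
g(K) = K + K² + K*(-4 + K) (g(K) = (K² + (K - 4)*K) + K = (K² + (-4 + K)*K) + K = (K² + K*(-4 + K)) + K = K + K² + K*(-4 + K))
z = -8 (z = 4*(-4 + 2) = 4*(-2) = -8)
g(c(5)) + z*(-50) = -(-3 + 2*(-1)) - 8*(-50) = -(-3 - 2) + 400 = -1*(-5) + 400 = 5 + 400 = 405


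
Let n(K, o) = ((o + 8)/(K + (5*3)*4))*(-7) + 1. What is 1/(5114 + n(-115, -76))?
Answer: 55/280849 ≈ 0.00019583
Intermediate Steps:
n(K, o) = 1 - 7*(8 + o)/(60 + K) (n(K, o) = ((8 + o)/(K + 15*4))*(-7) + 1 = ((8 + o)/(K + 60))*(-7) + 1 = ((8 + o)/(60 + K))*(-7) + 1 = -7*(8 + o)/(60 + K) + 1 = 1 - 7*(8 + o)/(60 + K))
1/(5114 + n(-115, -76)) = 1/(5114 + (4 - 115 - 7*(-76))/(60 - 115)) = 1/(5114 + (4 - 115 + 532)/(-55)) = 1/(5114 - 1/55*421) = 1/(5114 - 421/55) = 1/(280849/55) = 55/280849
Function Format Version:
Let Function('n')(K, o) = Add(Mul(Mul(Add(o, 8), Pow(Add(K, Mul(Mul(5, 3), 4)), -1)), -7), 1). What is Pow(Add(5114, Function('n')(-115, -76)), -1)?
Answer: Rational(55, 280849) ≈ 0.00019583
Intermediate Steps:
Function('n')(K, o) = Add(1, Mul(-7, Pow(Add(60, K), -1), Add(8, o))) (Function('n')(K, o) = Add(Mul(Mul(Add(8, o), Pow(Add(K, Mul(15, 4)), -1)), -7), 1) = Add(Mul(Mul(Add(8, o), Pow(Add(K, 60), -1)), -7), 1) = Add(Mul(Mul(Add(8, o), Pow(Add(60, K), -1)), -7), 1) = Add(Mul(Mul(Pow(Add(60, K), -1), Add(8, o)), -7), 1) = Add(Mul(-7, Pow(Add(60, K), -1), Add(8, o)), 1) = Add(1, Mul(-7, Pow(Add(60, K), -1), Add(8, o))))
Pow(Add(5114, Function('n')(-115, -76)), -1) = Pow(Add(5114, Mul(Pow(Add(60, -115), -1), Add(4, -115, Mul(-7, -76)))), -1) = Pow(Add(5114, Mul(Pow(-55, -1), Add(4, -115, 532))), -1) = Pow(Add(5114, Mul(Rational(-1, 55), 421)), -1) = Pow(Add(5114, Rational(-421, 55)), -1) = Pow(Rational(280849, 55), -1) = Rational(55, 280849)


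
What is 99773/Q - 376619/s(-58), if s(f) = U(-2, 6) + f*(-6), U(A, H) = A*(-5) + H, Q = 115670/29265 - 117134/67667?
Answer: 1756539612606091/40031949958 ≈ 43878.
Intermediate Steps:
Q = 879823076/396054951 (Q = 115670*(1/29265) - 117134*1/67667 = 23134/5853 - 117134/67667 = 879823076/396054951 ≈ 2.2215)
U(A, H) = H - 5*A (U(A, H) = -5*A + H = H - 5*A)
s(f) = 16 - 6*f (s(f) = (6 - 5*(-2)) + f*(-6) = (6 + 10) - 6*f = 16 - 6*f)
99773/Q - 376619/s(-58) = 99773/(879823076/396054951) - 376619/(16 - 6*(-58)) = 99773*(396054951/879823076) - 376619/(16 + 348) = 39515590626123/879823076 - 376619/364 = 1756539612606091/40031949958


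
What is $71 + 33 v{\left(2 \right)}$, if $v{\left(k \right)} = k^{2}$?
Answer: $203$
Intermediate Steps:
$71 + 33 v{\left(2 \right)} = 71 + 33 \cdot 2^{2} = 71 + 33 \cdot 4 = 71 + 132 = 203$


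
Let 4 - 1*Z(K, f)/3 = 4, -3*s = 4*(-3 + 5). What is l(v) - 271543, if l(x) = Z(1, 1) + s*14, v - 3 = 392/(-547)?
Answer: -814741/3 ≈ -2.7158e+5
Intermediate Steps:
s = -8/3 (s = -4*(-3 + 5)/3 = -4*2/3 = -⅓*8 = -8/3 ≈ -2.6667)
v = 1249/547 (v = 3 + 392/(-547) = 3 + 392*(-1/547) = 3 - 392/547 = 1249/547 ≈ 2.2834)
Z(K, f) = 0 (Z(K, f) = 12 - 3*4 = 12 - 12 = 0)
l(x) = -112/3 (l(x) = 0 - 8/3*14 = 0 - 112/3 = -112/3)
l(v) - 271543 = -112/3 - 271543 = -814741/3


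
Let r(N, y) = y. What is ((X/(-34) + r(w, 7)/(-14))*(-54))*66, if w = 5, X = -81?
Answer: -114048/17 ≈ -6708.7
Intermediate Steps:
((X/(-34) + r(w, 7)/(-14))*(-54))*66 = ((-81/(-34) + 7/(-14))*(-54))*66 = ((-81*(-1/34) + 7*(-1/14))*(-54))*66 = ((81/34 - 1/2)*(-54))*66 = ((32/17)*(-54))*66 = -1728/17*66 = -114048/17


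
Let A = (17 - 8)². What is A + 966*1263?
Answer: 1220139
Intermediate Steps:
A = 81 (A = 9² = 81)
A + 966*1263 = 81 + 966*1263 = 81 + 1220058 = 1220139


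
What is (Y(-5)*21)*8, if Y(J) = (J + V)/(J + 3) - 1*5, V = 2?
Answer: -588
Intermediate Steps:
Y(J) = -5 + (2 + J)/(3 + J) (Y(J) = (J + 2)/(J + 3) - 1*5 = (2 + J)/(3 + J) - 5 = -5 + (2 + J)/(3 + J))
(Y(-5)*21)*8 = (((-13 - 4*(-5))/(3 - 5))*21)*8 = (((-13 + 20)/(-2))*21)*8 = (-½*7*21)*8 = -7/2*21*8 = -147/2*8 = -588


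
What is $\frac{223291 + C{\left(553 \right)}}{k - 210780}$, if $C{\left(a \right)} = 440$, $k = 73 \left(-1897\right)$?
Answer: $- \frac{223731}{349261} \approx -0.64058$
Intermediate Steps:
$k = -138481$
$\frac{223291 + C{\left(553 \right)}}{k - 210780} = \frac{223291 + 440}{-138481 - 210780} = \frac{223731}{-349261} = 223731 \left(- \frac{1}{349261}\right) = - \frac{223731}{349261}$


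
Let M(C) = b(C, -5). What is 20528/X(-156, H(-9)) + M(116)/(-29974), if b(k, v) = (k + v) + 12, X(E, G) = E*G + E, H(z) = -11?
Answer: 76889299/5844930 ≈ 13.155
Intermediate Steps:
X(E, G) = E + E*G
b(k, v) = 12 + k + v
M(C) = 7 + C (M(C) = 12 + C - 5 = 7 + C)
20528/X(-156, H(-9)) + M(116)/(-29974) = 20528/((-156*(1 - 11))) + (7 + 116)/(-29974) = 20528/((-156*(-10))) + 123*(-1/29974) = 20528/1560 - 123/29974 = 20528*(1/1560) - 123/29974 = 2566/195 - 123/29974 = 76889299/5844930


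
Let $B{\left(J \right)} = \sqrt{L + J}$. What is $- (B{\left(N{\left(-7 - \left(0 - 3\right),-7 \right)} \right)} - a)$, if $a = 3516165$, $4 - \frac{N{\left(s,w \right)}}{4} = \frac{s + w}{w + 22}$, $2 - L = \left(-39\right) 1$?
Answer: $3516165 - \frac{\sqrt{13485}}{15} \approx 3.5162 \cdot 10^{6}$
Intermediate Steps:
$L = 41$ ($L = 2 - \left(-39\right) 1 = 2 - -39 = 2 + 39 = 41$)
$N{\left(s,w \right)} = 16 - \frac{4 \left(s + w\right)}{22 + w}$ ($N{\left(s,w \right)} = 16 - 4 \frac{s + w}{w + 22} = 16 - 4 \frac{s + w}{22 + w} = 16 - \frac{4 \left(s + w\right)}{22 + w}$)
$B{\left(J \right)} = \sqrt{41 + J}$
$- (B{\left(N{\left(-7 - \left(0 - 3\right),-7 \right)} \right)} - a) = - (\sqrt{41 + \frac{4 \left(88 - \left(-7 - \left(0 - 3\right)\right) + 3 \left(-7\right)\right)}{22 - 7}} - 3516165) = - (\sqrt{41 + \frac{4 \left(88 - \left(-7 - -3\right) - 21\right)}{15}} - 3516165) = - (\sqrt{41 + 4 \cdot \frac{1}{15} \left(88 - \left(-7 + 3\right) - 21\right)} - 3516165) = - (\sqrt{41 + 4 \cdot \frac{1}{15} \left(88 - -4 - 21\right)} - 3516165) = - (\sqrt{41 + 4 \cdot \frac{1}{15} \left(88 + 4 - 21\right)} - 3516165) = - (\sqrt{41 + 4 \cdot \frac{1}{15} \cdot 71} - 3516165) = - (\sqrt{41 + \frac{284}{15}} - 3516165) = - (\sqrt{\frac{899}{15}} - 3516165) = - (\frac{\sqrt{13485}}{15} - 3516165) = - (-3516165 + \frac{\sqrt{13485}}{15}) = 3516165 - \frac{\sqrt{13485}}{15}$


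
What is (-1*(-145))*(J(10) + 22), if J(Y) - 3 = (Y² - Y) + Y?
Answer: 18125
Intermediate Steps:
J(Y) = 3 + Y² (J(Y) = 3 + ((Y² - Y) + Y) = 3 + Y²)
(-1*(-145))*(J(10) + 22) = (-1*(-145))*((3 + 10²) + 22) = 145*((3 + 100) + 22) = 145*(103 + 22) = 145*125 = 18125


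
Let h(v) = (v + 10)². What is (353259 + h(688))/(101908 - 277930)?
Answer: -840463/176022 ≈ -4.7748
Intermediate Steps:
h(v) = (10 + v)²
(353259 + h(688))/(101908 - 277930) = (353259 + (10 + 688)²)/(101908 - 277930) = (353259 + 698²)/(-176022) = (353259 + 487204)*(-1/176022) = 840463*(-1/176022) = -840463/176022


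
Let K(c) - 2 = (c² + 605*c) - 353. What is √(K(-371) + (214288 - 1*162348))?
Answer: 5*I*√1409 ≈ 187.68*I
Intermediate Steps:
K(c) = -351 + c² + 605*c (K(c) = 2 + ((c² + 605*c) - 353) = 2 + (-353 + c² + 605*c) = -351 + c² + 605*c)
√(K(-371) + (214288 - 1*162348)) = √((-351 + (-371)² + 605*(-371)) + (214288 - 1*162348)) = √((-351 + 137641 - 224455) + (214288 - 162348)) = √(-87165 + 51940) = √(-35225) = 5*I*√1409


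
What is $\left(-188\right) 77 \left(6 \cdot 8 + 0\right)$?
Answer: $-694848$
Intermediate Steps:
$\left(-188\right) 77 \left(6 \cdot 8 + 0\right) = - 14476 \left(48 + 0\right) = \left(-14476\right) 48 = -694848$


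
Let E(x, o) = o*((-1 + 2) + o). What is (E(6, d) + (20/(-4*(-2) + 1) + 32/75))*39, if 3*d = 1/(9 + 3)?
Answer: 1127737/10800 ≈ 104.42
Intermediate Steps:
d = 1/36 (d = 1/(3*(9 + 3)) = (1/3)/12 = (1/3)*(1/12) = 1/36 ≈ 0.027778)
E(x, o) = o*(1 + o)
(E(6, d) + (20/(-4*(-2) + 1) + 32/75))*39 = ((1 + 1/36)/36 + (20/(-4*(-2) + 1) + 32/75))*39 = ((1/36)*(37/36) + (20/(8 + 1) + 32*(1/75)))*39 = (37/1296 + (20/9 + 32/75))*39 = (37/1296 + 596/225)*39 = (86749/32400)*39 = 1127737/10800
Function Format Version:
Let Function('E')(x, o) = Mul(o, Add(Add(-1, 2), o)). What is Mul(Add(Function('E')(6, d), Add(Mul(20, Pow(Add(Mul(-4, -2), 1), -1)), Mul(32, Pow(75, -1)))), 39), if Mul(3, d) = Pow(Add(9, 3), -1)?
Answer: Rational(1127737, 10800) ≈ 104.42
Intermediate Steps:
d = Rational(1, 36) (d = Mul(Rational(1, 3), Pow(Add(9, 3), -1)) = Mul(Rational(1, 3), Pow(12, -1)) = Mul(Rational(1, 3), Rational(1, 12)) = Rational(1, 36) ≈ 0.027778)
Function('E')(x, o) = Mul(o, Add(1, o))
Mul(Add(Function('E')(6, d), Add(Mul(20, Pow(Add(Mul(-4, -2), 1), -1)), Mul(32, Pow(75, -1)))), 39) = Mul(Add(Mul(Rational(1, 36), Add(1, Rational(1, 36))), Add(Mul(20, Pow(Add(Mul(-4, -2), 1), -1)), Mul(32, Pow(75, -1)))), 39) = Mul(Add(Mul(Rational(1, 36), Rational(37, 36)), Add(Mul(20, Pow(Add(8, 1), -1)), Mul(32, Rational(1, 75)))), 39) = Mul(Add(Rational(37, 1296), Add(Mul(20, Pow(9, -1)), Rational(32, 75))), 39) = Mul(Add(Rational(37, 1296), Add(Mul(20, Rational(1, 9)), Rational(32, 75))), 39) = Mul(Add(Rational(37, 1296), Add(Rational(20, 9), Rational(32, 75))), 39) = Mul(Add(Rational(37, 1296), Rational(596, 225)), 39) = Mul(Rational(86749, 32400), 39) = Rational(1127737, 10800)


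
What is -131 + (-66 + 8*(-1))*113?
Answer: -8493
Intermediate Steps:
-131 + (-66 + 8*(-1))*113 = -131 + (-66 - 8)*113 = -131 - 74*113 = -131 - 8362 = -8493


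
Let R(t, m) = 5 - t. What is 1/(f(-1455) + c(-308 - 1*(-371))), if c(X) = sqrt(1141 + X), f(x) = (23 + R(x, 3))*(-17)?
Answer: -25211/635593317 - 2*sqrt(301)/635593317 ≈ -3.9720e-5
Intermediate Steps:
f(x) = -476 + 17*x (f(x) = (23 + (5 - x))*(-17) = (28 - x)*(-17) = -476 + 17*x)
1/(f(-1455) + c(-308 - 1*(-371))) = 1/((-476 + 17*(-1455)) + sqrt(1141 + (-308 - 1*(-371)))) = 1/((-476 - 24735) + sqrt(1141 + (-308 + 371))) = 1/(-25211 + sqrt(1141 + 63)) = 1/(-25211 + sqrt(1204)) = 1/(-25211 + 2*sqrt(301))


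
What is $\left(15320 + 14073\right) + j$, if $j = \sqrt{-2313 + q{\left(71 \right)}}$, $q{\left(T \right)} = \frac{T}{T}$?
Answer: $29393 + 34 i \sqrt{2} \approx 29393.0 + 48.083 i$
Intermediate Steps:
$q{\left(T \right)} = 1$
$j = 34 i \sqrt{2}$ ($j = \sqrt{-2313 + 1} = \sqrt{-2312} = 34 i \sqrt{2} \approx 48.083 i$)
$\left(15320 + 14073\right) + j = \left(15320 + 14073\right) + 34 i \sqrt{2} = 29393 + 34 i \sqrt{2}$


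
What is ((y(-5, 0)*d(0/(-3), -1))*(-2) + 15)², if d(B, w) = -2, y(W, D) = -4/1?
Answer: 1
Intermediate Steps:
y(W, D) = -4 (y(W, D) = -4*1 = -4)
((y(-5, 0)*d(0/(-3), -1))*(-2) + 15)² = (-4*(-2)*(-2) + 15)² = (8*(-2) + 15)² = (-16 + 15)² = (-1)² = 1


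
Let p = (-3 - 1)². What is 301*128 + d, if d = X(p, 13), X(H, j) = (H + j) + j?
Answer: 38570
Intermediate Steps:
p = 16 (p = (-4)² = 16)
X(H, j) = H + 2*j
d = 42 (d = 16 + 2*13 = 16 + 26 = 42)
301*128 + d = 301*128 + 42 = 38528 + 42 = 38570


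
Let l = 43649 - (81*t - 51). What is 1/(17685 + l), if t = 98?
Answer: 1/53447 ≈ 1.8710e-5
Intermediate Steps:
l = 35762 (l = 43649 - (81*98 - 51) = 43649 - (7938 - 51) = 43649 - 1*7887 = 43649 - 7887 = 35762)
1/(17685 + l) = 1/(17685 + 35762) = 1/53447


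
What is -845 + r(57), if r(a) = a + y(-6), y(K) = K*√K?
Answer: -788 - 6*I*√6 ≈ -788.0 - 14.697*I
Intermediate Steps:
y(K) = K^(3/2)
r(a) = a - 6*I*√6 (r(a) = a + (-6)^(3/2) = a - 6*I*√6)
-845 + r(57) = -845 + (57 - 6*I*√6) = -788 - 6*I*√6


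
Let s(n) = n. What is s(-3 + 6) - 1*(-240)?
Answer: 243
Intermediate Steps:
s(-3 + 6) - 1*(-240) = (-3 + 6) - 1*(-240) = 3 + 240 = 243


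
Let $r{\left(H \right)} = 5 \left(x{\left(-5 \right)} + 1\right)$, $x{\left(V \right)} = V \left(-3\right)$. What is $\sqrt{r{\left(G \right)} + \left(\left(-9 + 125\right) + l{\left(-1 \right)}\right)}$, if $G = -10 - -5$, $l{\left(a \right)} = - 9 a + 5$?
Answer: $\sqrt{210} \approx 14.491$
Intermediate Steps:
$l{\left(a \right)} = 5 - 9 a$
$x{\left(V \right)} = - 3 V$
$G = -5$ ($G = -10 + 5 = -5$)
$r{\left(H \right)} = 80$ ($r{\left(H \right)} = 5 \left(\left(-3\right) \left(-5\right) + 1\right) = 5 \left(15 + 1\right) = 5 \cdot 16 = 80$)
$\sqrt{r{\left(G \right)} + \left(\left(-9 + 125\right) + l{\left(-1 \right)}\right)} = \sqrt{80 + \left(\left(-9 + 125\right) + \left(5 - -9\right)\right)} = \sqrt{80 + \left(116 + \left(5 + 9\right)\right)} = \sqrt{80 + \left(116 + 14\right)} = \sqrt{80 + 130} = \sqrt{210}$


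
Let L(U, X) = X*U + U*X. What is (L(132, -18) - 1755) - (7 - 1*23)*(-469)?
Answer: -14011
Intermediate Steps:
L(U, X) = 2*U*X (L(U, X) = U*X + U*X = 2*U*X)
(L(132, -18) - 1755) - (7 - 1*23)*(-469) = (2*132*(-18) - 1755) - (7 - 1*23)*(-469) = (-4752 - 1755) - (7 - 23)*(-469) = -6507 - (-16)*(-469) = -6507 - 1*7504 = -6507 - 7504 = -14011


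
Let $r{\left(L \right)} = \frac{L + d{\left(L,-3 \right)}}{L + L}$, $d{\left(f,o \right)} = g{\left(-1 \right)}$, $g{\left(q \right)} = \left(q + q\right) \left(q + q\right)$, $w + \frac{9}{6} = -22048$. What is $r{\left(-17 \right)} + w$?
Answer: $- \frac{374835}{17} \approx -22049.0$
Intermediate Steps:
$w = - \frac{44099}{2}$ ($w = - \frac{3}{2} - 22048 = - \frac{44099}{2} \approx -22050.0$)
$g{\left(q \right)} = 4 q^{2}$ ($g{\left(q \right)} = 2 q 2 q = 4 q^{2}$)
$d{\left(f,o \right)} = 4$ ($d{\left(f,o \right)} = 4 \left(-1\right)^{2} = 4 \cdot 1 = 4$)
$r{\left(L \right)} = \frac{4 + L}{2 L}$ ($r{\left(L \right)} = \frac{L + 4}{L + L} = \frac{4 + L}{2 L}$)
$r{\left(-17 \right)} + w = \frac{4 - 17}{2 \left(-17\right)} - \frac{44099}{2} = \frac{1}{2} \left(- \frac{1}{17}\right) \left(-13\right) - \frac{44099}{2} = \frac{13}{34} - \frac{44099}{2} = - \frac{374835}{17}$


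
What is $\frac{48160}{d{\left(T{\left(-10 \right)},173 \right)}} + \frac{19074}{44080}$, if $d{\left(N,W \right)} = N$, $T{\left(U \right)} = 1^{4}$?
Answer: $\frac{1061455937}{22040} \approx 48160.0$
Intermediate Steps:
$T{\left(U \right)} = 1$
$\frac{48160}{d{\left(T{\left(-10 \right)},173 \right)}} + \frac{19074}{44080} = \frac{48160}{1} + \frac{19074}{44080} = 48160 \cdot 1 + 19074 \cdot \frac{1}{44080} = 48160 + \frac{9537}{22040} = \frac{1061455937}{22040}$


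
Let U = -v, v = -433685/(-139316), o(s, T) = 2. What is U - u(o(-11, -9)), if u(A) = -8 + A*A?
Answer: 123579/139316 ≈ 0.88704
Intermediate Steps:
u(A) = -8 + A²
v = 433685/139316 (v = -433685*(-1/139316) = 433685/139316 ≈ 3.1130)
U = -433685/139316 (U = -1*433685/139316 = -433685/139316 ≈ -3.1130)
U - u(o(-11, -9)) = -433685/139316 - (-8 + 2²) = -433685/139316 - (-8 + 4) = -433685/139316 - 1*(-4) = -433685/139316 + 4 = 123579/139316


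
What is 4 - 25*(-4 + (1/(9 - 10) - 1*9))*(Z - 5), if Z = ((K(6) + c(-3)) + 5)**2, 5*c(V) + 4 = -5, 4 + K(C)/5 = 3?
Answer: -612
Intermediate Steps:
K(C) = -5 (K(C) = -20 + 5*3 = -20 + 15 = -5)
c(V) = -9/5 (c(V) = -4/5 + (1/5)*(-5) = -4/5 - 1 = -9/5)
Z = 81/25 (Z = ((-5 - 9/5) + 5)**2 = (-34/5 + 5)**2 = (-9/5)**2 = 81/25 ≈ 3.2400)
4 - 25*(-4 + (1/(9 - 10) - 1*9))*(Z - 5) = 4 - 25*(-4 + (1/(9 - 10) - 1*9))*(81/25 - 5) = 4 - 25*(-4 + (1/(-1) - 9))*(-44)/25 = 4 - 25*(-4 + (-1 - 9))*(-44)/25 = 4 - 25*(-4 - 10)*(-44)/25 = 4 - (-350)*(-44)/25 = 4 - 25*616/25 = 4 - 616 = -612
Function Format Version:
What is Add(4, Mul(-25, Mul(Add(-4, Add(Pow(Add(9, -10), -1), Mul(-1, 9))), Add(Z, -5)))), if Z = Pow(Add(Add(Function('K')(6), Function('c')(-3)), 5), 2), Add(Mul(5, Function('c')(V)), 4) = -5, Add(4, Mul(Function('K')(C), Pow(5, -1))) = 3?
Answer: -612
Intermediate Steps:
Function('K')(C) = -5 (Function('K')(C) = Add(-20, Mul(5, 3)) = Add(-20, 15) = -5)
Function('c')(V) = Rational(-9, 5) (Function('c')(V) = Add(Rational(-4, 5), Mul(Rational(1, 5), -5)) = Add(Rational(-4, 5), -1) = Rational(-9, 5))
Z = Rational(81, 25) (Z = Pow(Add(Add(-5, Rational(-9, 5)), 5), 2) = Pow(Add(Rational(-34, 5), 5), 2) = Pow(Rational(-9, 5), 2) = Rational(81, 25) ≈ 3.2400)
Add(4, Mul(-25, Mul(Add(-4, Add(Pow(Add(9, -10), -1), Mul(-1, 9))), Add(Z, -5)))) = Add(4, Mul(-25, Mul(Add(-4, Add(Pow(Add(9, -10), -1), Mul(-1, 9))), Add(Rational(81, 25), -5)))) = Add(4, Mul(-25, Mul(Add(-4, Add(Pow(-1, -1), -9)), Rational(-44, 25)))) = Add(4, Mul(-25, Mul(Add(-4, Add(-1, -9)), Rational(-44, 25)))) = Add(4, Mul(-25, Mul(Add(-4, -10), Rational(-44, 25)))) = Add(4, Mul(-25, Mul(-14, Rational(-44, 25)))) = Add(4, Mul(-25, Rational(616, 25))) = Add(4, -616) = -612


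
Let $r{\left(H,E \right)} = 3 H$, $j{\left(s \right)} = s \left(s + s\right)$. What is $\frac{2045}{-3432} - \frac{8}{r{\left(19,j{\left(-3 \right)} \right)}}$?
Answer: $- \frac{48007}{65208} \approx -0.73621$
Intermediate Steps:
$j{\left(s \right)} = 2 s^{2}$ ($j{\left(s \right)} = s 2 s = 2 s^{2}$)
$\frac{2045}{-3432} - \frac{8}{r{\left(19,j{\left(-3 \right)} \right)}} = \frac{2045}{-3432} - \frac{8}{3 \cdot 19} = 2045 \left(- \frac{1}{3432}\right) - \frac{8}{57} = - \frac{2045}{3432} - \frac{8}{57} = - \frac{48007}{65208}$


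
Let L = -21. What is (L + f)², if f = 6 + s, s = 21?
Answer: 36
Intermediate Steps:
f = 27 (f = 6 + 21 = 27)
(L + f)² = (-21 + 27)² = 6² = 36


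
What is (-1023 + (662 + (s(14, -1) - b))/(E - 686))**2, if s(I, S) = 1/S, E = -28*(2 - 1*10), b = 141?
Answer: 55966784329/53361 ≈ 1.0488e+6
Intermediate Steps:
E = 224 (E = -28*(2 - 10) = -28*(-8) = 224)
(-1023 + (662 + (s(14, -1) - b))/(E - 686))**2 = (-1023 + (662 + (1/(-1) - 1*141))/(224 - 686))**2 = (-1023 + (662 + (-1 - 141))/(-462))**2 = (-1023 + (662 - 142)*(-1/462))**2 = (-1023 + 520*(-1/462))**2 = (-1023 - 260/231)**2 = (-236573/231)**2 = 55966784329/53361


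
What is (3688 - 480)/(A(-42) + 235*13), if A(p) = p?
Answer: 3208/3013 ≈ 1.0647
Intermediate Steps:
(3688 - 480)/(A(-42) + 235*13) = (3688 - 480)/(-42 + 235*13) = 3208/(-42 + 3055) = 3208/3013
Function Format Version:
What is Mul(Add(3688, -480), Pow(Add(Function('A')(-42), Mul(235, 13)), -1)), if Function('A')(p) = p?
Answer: Rational(3208, 3013) ≈ 1.0647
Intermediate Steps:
Mul(Add(3688, -480), Pow(Add(Function('A')(-42), Mul(235, 13)), -1)) = Mul(Add(3688, -480), Pow(Add(-42, Mul(235, 13)), -1)) = Mul(3208, Pow(Add(-42, 3055), -1)) = Mul(3208, Pow(3013, -1)) = Mul(3208, Rational(1, 3013)) = Rational(3208, 3013)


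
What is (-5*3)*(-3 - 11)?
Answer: 210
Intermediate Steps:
(-5*3)*(-3 - 11) = -15*(-14) = 210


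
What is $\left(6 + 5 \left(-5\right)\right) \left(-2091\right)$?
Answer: $39729$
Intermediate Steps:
$\left(6 + 5 \left(-5\right)\right) \left(-2091\right) = \left(6 - 25\right) \left(-2091\right) = \left(-19\right) \left(-2091\right) = 39729$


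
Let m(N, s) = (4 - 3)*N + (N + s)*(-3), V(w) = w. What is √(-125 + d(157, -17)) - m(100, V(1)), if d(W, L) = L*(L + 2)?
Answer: 203 + √130 ≈ 214.40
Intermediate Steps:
d(W, L) = L*(2 + L)
m(N, s) = -3*s - 2*N (m(N, s) = 1*N + (-3*N - 3*s) = N + (-3*N - 3*s) = -3*s - 2*N)
√(-125 + d(157, -17)) - m(100, V(1)) = √(-125 - 17*(2 - 17)) - (-3*1 - 2*100) = √(-125 - 17*(-15)) - (-3 - 200) = √(-125 + 255) - 1*(-203) = √130 + 203 = 203 + √130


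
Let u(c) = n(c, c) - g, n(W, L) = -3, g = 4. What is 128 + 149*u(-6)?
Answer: -915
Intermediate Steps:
u(c) = -7 (u(c) = -3 - 1*4 = -3 - 4 = -7)
128 + 149*u(-6) = 128 + 149*(-7) = 128 - 1043 = -915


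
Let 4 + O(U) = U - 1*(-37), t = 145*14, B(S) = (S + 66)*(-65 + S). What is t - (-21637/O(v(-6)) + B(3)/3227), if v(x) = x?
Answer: 246809975/87129 ≈ 2832.7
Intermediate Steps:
B(S) = (-65 + S)*(66 + S) (B(S) = (66 + S)*(-65 + S) = (-65 + S)*(66 + S))
t = 2030
O(U) = 33 + U (O(U) = -4 + (U - 1*(-37)) = -4 + (U + 37) = -4 + (37 + U) = 33 + U)
t - (-21637/O(v(-6)) + B(3)/3227) = 2030 - (-21637/(33 - 6) + (-4290 + 3 + 3**2)/3227) = 2030 - (-21637/27 + (-4290 + 3 + 9)*(1/3227)) = 2030 - (-21637*1/27 - 4278*1/3227) = 2030 - (-21637/27 - 4278/3227) = 2030 - 1*(-69938105/87129) = 2030 + 69938105/87129 = 246809975/87129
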